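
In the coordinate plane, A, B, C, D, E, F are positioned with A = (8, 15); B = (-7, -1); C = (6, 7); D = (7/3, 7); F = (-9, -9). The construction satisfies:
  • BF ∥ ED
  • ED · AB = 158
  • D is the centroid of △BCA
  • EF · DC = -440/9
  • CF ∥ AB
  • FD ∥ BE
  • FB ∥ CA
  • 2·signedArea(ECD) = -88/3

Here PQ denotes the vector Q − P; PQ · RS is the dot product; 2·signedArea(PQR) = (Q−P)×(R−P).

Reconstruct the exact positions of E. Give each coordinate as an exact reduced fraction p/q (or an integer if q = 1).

1. E_x = 13/3  [BF ∥ ED ∩ FD ∥ BE]
2. E_y = 15  [BF ∥ ED ∩ FD ∥ BE]
   → E = (13/3, 15)

E = (13/3, 15)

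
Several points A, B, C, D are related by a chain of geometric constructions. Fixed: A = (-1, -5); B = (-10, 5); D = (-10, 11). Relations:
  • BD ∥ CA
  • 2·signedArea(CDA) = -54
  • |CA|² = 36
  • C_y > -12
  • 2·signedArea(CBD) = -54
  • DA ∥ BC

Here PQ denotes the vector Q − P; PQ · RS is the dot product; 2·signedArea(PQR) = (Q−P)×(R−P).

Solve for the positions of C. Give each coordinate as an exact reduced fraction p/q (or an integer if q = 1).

1. C_x = -1  [BD ∥ CA ∩ DA ∥ BC]
2. C_y = -11  [BD ∥ CA ∩ DA ∥ BC]
   → C = (-1, -11)

C = (-1, -11)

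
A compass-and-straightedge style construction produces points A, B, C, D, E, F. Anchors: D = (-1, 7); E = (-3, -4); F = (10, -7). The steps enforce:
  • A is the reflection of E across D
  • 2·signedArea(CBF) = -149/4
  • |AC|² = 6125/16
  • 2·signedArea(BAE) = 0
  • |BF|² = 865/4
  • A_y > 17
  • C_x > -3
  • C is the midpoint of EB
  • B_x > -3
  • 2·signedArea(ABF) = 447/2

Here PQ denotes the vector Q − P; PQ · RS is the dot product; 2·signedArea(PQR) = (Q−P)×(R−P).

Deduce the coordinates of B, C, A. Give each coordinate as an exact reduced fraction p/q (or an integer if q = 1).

1. A_x = 1  [A is the reflection of E across D]
2. A_y = 18  [A is the reflection of E across D]
   → A = (1, 18)
3. B_x = -2  [2·signedArea(BAE) = 0 ∩ 2·signedArea(ABF) = 447/2]
4. B_y = 3/2  [2·signedArea(BAE) = 0 ∩ 2·signedArea(ABF) = 447/2]
   → B = (-2, 3/2)
5. C_x = -5/2  [C is the midpoint of EB]
6. C_y = -5/4  [C is the midpoint of EB]
   → C = (-5/2, -5/4)

A = (1, 18)
B = (-2, 3/2)
C = (-5/2, -5/4)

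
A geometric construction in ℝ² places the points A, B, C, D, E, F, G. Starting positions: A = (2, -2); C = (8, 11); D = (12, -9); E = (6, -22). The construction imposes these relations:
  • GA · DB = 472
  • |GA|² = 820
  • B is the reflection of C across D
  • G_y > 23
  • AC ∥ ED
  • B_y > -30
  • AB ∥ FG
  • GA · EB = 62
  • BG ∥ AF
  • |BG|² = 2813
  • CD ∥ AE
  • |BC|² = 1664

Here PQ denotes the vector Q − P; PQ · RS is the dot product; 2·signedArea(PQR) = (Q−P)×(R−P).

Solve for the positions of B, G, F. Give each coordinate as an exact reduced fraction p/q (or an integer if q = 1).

1. B_x = 16  [B is the reflection of C across D]
2. B_y = -29  [B is the reflection of C across D]
   → B = (16, -29)
3. G_x = 14  [GA · DB = 472 ∩ GA · EB = 62]
4. G_y = 24  [GA · DB = 472 ∩ GA · EB = 62]
   → G = (14, 24)
5. F_x = 0  [AB ∥ FG ∩ BG ∥ AF]
6. F_y = 51  [AB ∥ FG ∩ BG ∥ AF]
   → F = (0, 51)

B = (16, -29)
F = (0, 51)
G = (14, 24)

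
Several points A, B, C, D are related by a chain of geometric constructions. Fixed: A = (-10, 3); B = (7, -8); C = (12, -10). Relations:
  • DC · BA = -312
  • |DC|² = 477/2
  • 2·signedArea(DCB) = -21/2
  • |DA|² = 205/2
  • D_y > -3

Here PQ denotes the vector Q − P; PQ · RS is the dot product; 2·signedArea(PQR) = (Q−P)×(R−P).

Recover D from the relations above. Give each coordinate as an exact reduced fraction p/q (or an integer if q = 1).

D = (-3/2, -5/2)

1. D_x = -3/2  [DC · BA = -312 ∩ 2·signedArea(DCB) = -21/2]
2. D_y = -5/2  [DC · BA = -312 ∩ 2·signedArea(DCB) = -21/2]
   → D = (-3/2, -5/2)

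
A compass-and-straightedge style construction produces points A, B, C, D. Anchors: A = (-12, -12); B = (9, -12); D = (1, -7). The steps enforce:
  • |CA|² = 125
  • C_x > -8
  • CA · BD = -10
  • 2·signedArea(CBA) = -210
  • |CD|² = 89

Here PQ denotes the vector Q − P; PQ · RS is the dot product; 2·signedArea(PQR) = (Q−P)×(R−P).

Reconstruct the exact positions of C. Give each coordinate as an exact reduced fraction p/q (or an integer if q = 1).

C = (-7, -2)

1. C_x = -7  [CA · BD = -10 ∩ 2·signedArea(CBA) = -210]
2. C_y = -2  [CA · BD = -10 ∩ 2·signedArea(CBA) = -210]
   → C = (-7, -2)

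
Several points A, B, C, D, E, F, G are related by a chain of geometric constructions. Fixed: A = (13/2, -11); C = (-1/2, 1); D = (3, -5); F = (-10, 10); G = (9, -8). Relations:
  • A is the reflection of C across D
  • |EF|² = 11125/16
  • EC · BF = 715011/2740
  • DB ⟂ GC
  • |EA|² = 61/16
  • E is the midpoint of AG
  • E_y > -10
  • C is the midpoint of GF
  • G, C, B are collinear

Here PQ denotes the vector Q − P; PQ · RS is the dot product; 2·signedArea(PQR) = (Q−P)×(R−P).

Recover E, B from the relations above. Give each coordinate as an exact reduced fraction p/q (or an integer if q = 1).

1. E_x = 31/4  [E is the midpoint of AG]
2. E_y = -19/2  [E is the midpoint of AG]
   → E = (31/4, -19/2)
3. B_x = 2973/685  [G, C, B are collinear ∩ DB ⟂ GC]
4. B_y = -2456/685  [G, C, B are collinear ∩ DB ⟂ GC]
   → B = (2973/685, -2456/685)

B = (2973/685, -2456/685)
E = (31/4, -19/2)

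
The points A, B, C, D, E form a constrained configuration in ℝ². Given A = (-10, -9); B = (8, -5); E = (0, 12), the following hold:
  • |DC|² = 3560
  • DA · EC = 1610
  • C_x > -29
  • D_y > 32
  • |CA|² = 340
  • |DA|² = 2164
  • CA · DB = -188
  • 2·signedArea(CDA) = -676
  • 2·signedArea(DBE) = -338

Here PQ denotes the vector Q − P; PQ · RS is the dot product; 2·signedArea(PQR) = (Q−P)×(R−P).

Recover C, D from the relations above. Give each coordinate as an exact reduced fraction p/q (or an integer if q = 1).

C = (-28, -13)
D = (10, 33)

1. D_x = 10  [line -17·x + -8·y + 434 = 0 ∩ |DA|² = 2164]
2. D_y = 33  [line -17·x + -8·y + 434 = 0 ∩ |DA|² = 2164]
   → D = (10, 33)
3. C_x = -28  [2·signedArea(CDA) = -676 ∩ CA · DB = -188]
4. C_y = -13  [2·signedArea(CDA) = -676 ∩ CA · DB = -188]
   → C = (-28, -13)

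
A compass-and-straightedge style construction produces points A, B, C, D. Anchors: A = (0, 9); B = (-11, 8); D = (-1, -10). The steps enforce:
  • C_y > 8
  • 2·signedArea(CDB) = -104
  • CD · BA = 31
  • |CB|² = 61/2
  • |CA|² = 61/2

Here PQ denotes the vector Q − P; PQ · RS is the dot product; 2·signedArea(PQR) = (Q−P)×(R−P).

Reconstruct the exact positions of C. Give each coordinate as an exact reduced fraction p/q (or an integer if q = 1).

C = (-11/2, 17/2)

1. C_x = -11/2  [2·signedArea(CDB) = -104 ∩ CD · BA = 31]
2. C_y = 17/2  [2·signedArea(CDB) = -104 ∩ CD · BA = 31]
   → C = (-11/2, 17/2)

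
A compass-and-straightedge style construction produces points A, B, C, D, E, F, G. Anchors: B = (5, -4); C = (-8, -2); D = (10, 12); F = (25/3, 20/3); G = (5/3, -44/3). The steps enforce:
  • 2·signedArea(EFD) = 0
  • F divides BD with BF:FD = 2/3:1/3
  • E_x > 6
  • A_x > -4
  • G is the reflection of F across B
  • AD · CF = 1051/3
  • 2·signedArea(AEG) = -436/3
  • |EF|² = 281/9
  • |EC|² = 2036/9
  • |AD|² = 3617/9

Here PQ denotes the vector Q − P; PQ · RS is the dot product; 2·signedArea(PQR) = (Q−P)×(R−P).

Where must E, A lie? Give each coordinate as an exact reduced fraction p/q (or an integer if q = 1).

A = (-11/3, -8/3)
E = (20/3, 4/3)

1. E_x = 20/3  [line -16/3·x + 5/3·y + 100/3 = 0 ∩ |EC|² = 2036/9]
2. E_y = 4/3  [line -16/3·x + 5/3·y + 100/3 = 0 ∩ |EC|² = 2036/9]
   → E = (20/3, 4/3)
3. A_x = -11/3  [2·signedArea(AEG) = -436/3 ∩ AD · CF = 1051/3]
4. A_y = -8/3  [2·signedArea(AEG) = -436/3 ∩ AD · CF = 1051/3]
   → A = (-11/3, -8/3)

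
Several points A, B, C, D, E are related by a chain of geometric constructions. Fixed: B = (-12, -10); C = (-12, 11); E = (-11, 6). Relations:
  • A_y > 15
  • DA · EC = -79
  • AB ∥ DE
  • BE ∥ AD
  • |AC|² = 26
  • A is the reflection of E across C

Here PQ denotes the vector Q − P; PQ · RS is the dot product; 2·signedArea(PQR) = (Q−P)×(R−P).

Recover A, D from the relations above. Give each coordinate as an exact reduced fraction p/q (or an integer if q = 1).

1. A_x = -13  [A is the reflection of E across C]
2. A_y = 16  [A is the reflection of E across C]
   → A = (-13, 16)
3. D_x = -12  [AB ∥ DE ∩ BE ∥ AD]
4. D_y = 32  [AB ∥ DE ∩ BE ∥ AD]
   → D = (-12, 32)

A = (-13, 16)
D = (-12, 32)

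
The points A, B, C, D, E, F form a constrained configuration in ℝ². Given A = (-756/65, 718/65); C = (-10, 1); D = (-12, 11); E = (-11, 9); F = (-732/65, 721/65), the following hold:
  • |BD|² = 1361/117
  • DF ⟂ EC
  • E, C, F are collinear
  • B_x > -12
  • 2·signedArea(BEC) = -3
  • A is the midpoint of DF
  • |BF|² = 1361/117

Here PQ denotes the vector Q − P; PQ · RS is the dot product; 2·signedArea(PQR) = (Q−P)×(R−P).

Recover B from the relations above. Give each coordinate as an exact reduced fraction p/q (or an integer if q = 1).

B = (-2186/195, 1498/195)

1. B_x = -2186/195  [line 8·x + 1·y + 82 = 0 ∩ |BF|² = 1361/117]
2. B_y = 1498/195  [line 8·x + 1·y + 82 = 0 ∩ |BF|² = 1361/117]
   → B = (-2186/195, 1498/195)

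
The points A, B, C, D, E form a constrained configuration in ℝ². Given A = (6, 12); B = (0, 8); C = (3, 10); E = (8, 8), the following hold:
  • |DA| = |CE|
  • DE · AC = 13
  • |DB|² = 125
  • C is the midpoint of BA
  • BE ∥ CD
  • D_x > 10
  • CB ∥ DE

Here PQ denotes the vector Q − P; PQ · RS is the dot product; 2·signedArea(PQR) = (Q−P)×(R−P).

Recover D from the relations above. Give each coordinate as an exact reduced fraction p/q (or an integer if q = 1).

1. D_x = 11  [CB ∥ DE ∩ BE ∥ CD]
2. D_y = 10  [CB ∥ DE ∩ BE ∥ CD]
   → D = (11, 10)

D = (11, 10)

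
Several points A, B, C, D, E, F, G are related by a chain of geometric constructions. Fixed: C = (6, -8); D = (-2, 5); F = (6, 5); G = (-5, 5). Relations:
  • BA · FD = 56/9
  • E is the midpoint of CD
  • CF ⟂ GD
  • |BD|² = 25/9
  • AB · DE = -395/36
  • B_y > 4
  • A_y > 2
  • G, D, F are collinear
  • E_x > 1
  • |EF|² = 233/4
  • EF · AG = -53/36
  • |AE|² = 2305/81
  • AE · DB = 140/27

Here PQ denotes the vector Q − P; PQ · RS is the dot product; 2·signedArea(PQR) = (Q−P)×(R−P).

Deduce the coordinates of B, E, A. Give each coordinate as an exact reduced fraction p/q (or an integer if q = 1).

A = (-10/9, 17/6)
B = (-1/3, 5)
E = (2, -3/2)

1. E_x = 2  [E is the midpoint of CD]
2. E_y = -3/2  [E is the midpoint of CD]
   → E = (2, -3/2)
3. A_x = -10/9  [line -4·x + -13/2·y + 503/36 = 0 ∩ |AE|² = 2305/81]
4. A_y = 17/6  [line -4·x + -13/2·y + 503/36 = 0 ∩ |AE|² = 2305/81]
   → A = (-10/9, 17/6)
5. B_x = -1/3  [BA · FD = 56/9 ∩ AE · DB = 140/27]
6. B_y = 5  [BA · FD = 56/9 ∩ AE · DB = 140/27]
   → B = (-1/3, 5)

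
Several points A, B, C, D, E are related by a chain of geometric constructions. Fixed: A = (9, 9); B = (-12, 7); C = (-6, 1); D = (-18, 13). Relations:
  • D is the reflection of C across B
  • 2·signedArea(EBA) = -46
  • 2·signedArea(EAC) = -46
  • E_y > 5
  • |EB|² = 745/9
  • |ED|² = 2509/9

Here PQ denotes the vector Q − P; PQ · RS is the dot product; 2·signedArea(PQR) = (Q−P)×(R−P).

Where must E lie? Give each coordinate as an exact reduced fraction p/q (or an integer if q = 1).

E = (-3, 17/3)

1. E_x = -3  [2·signedArea(EAC) = -46 ∩ 2·signedArea(EBA) = -46]
2. E_y = 17/3  [2·signedArea(EAC) = -46 ∩ 2·signedArea(EBA) = -46]
   → E = (-3, 17/3)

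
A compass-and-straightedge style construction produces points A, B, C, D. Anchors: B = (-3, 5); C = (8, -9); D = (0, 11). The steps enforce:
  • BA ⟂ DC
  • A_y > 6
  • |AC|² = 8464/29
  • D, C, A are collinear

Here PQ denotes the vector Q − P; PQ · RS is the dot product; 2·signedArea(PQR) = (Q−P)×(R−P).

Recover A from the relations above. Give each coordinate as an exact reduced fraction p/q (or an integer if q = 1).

A = (48/29, 199/29)

1. A_x = 48/29  [D, C, A are collinear ∩ BA ⟂ DC]
2. A_y = 199/29  [D, C, A are collinear ∩ BA ⟂ DC]
   → A = (48/29, 199/29)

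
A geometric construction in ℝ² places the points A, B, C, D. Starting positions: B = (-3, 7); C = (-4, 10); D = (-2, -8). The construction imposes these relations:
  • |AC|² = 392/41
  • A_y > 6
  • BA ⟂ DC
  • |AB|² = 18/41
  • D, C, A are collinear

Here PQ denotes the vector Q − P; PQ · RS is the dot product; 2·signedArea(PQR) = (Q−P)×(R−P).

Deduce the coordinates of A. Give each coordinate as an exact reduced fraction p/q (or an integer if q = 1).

A = (-150/41, 284/41)

1. A_x = -150/41  [D, C, A are collinear ∩ BA ⟂ DC]
2. A_y = 284/41  [D, C, A are collinear ∩ BA ⟂ DC]
   → A = (-150/41, 284/41)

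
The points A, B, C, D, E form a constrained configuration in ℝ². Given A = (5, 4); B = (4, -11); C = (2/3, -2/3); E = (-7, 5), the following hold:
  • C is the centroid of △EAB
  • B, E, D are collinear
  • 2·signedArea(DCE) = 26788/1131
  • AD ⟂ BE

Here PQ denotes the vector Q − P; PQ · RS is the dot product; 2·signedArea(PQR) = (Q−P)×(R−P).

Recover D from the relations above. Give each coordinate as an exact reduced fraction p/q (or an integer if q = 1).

D = (-1011/377, -483/377)

1. D_x = -1011/377  [B, E, D are collinear ∩ AD ⟂ BE]
2. D_y = -483/377  [B, E, D are collinear ∩ AD ⟂ BE]
   → D = (-1011/377, -483/377)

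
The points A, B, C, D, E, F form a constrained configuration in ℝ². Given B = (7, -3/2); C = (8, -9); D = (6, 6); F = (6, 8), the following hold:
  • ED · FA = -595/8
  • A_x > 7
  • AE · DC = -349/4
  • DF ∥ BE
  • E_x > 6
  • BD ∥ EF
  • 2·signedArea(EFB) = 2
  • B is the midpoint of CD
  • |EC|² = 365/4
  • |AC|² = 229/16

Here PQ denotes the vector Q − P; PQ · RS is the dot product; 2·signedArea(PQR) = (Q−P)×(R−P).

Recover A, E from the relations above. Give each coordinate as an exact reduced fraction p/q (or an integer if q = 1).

1. E_x = 7  [BD ∥ EF ∩ DF ∥ BE]
2. E_y = 1/2  [BD ∥ EF ∩ DF ∥ BE]
   → E = (7, 1/2)
3. A_x = 15/2  [AE · DC = -349/4 ∩ ED · FA = -595/8]
4. A_y = -21/4  [AE · DC = -349/4 ∩ ED · FA = -595/8]
   → A = (15/2, -21/4)

A = (15/2, -21/4)
E = (7, 1/2)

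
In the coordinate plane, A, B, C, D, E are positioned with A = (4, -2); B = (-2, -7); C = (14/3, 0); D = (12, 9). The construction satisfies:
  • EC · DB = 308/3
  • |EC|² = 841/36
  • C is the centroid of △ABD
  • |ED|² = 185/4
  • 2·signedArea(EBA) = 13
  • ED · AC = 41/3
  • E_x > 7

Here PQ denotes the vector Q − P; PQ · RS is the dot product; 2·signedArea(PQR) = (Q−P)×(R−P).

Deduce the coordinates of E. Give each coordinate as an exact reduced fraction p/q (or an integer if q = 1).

1. E_x = 8  [EC · DB = 308/3 ∩ ED · AC = 41/3]
2. E_y = 7/2  [EC · DB = 308/3 ∩ ED · AC = 41/3]
   → E = (8, 7/2)

E = (8, 7/2)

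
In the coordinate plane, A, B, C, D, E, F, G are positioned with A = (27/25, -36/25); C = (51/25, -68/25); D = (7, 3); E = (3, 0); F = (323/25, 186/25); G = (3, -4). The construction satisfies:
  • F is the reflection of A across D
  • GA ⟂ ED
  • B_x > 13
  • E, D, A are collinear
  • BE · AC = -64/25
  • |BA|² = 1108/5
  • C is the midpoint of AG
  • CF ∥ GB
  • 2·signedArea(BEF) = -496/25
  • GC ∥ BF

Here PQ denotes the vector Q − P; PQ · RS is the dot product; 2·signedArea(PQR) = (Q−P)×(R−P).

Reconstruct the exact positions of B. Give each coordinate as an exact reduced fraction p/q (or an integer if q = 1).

1. B_x = 347/25  [GC ∥ BF ∩ CF ∥ GB]
2. B_y = 154/25  [GC ∥ BF ∩ CF ∥ GB]
   → B = (347/25, 154/25)

B = (347/25, 154/25)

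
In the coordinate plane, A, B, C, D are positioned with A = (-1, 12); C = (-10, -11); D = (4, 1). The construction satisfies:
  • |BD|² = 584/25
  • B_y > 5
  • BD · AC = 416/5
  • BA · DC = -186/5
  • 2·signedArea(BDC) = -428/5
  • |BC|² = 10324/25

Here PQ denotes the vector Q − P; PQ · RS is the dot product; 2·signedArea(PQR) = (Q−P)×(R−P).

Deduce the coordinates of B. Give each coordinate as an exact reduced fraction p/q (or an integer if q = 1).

1. B_x = 2  [2·signedArea(BDC) = -428/5 ∩ BA · DC = -186/5]
2. B_y = 27/5  [2·signedArea(BDC) = -428/5 ∩ BA · DC = -186/5]
   → B = (2, 27/5)

B = (2, 27/5)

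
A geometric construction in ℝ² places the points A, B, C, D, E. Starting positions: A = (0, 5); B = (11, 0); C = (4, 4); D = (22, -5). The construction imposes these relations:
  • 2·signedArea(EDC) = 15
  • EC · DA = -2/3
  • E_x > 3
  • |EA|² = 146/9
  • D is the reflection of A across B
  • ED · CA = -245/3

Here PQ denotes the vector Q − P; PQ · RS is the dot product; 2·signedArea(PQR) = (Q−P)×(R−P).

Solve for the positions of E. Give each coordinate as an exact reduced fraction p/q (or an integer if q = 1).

E = (11/3, 10/3)

1. E_x = 11/3  [EC · DA = -2/3 ∩ ED · CA = -245/3]
2. E_y = 10/3  [EC · DA = -2/3 ∩ ED · CA = -245/3]
   → E = (11/3, 10/3)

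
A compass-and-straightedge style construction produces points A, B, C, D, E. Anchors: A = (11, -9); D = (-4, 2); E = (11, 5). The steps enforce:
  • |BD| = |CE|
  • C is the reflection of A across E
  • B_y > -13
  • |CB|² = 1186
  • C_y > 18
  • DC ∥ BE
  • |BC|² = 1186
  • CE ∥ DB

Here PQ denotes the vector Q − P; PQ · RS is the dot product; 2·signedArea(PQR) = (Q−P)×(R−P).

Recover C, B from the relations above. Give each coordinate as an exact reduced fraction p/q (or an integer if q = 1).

B = (-4, -12)
C = (11, 19)

1. C_x = 11  [C is the reflection of A across E]
2. C_y = 19  [C is the reflection of A across E]
   → C = (11, 19)
3. B_x = -4  [DC ∥ BE ∩ CE ∥ DB]
4. B_y = -12  [DC ∥ BE ∩ CE ∥ DB]
   → B = (-4, -12)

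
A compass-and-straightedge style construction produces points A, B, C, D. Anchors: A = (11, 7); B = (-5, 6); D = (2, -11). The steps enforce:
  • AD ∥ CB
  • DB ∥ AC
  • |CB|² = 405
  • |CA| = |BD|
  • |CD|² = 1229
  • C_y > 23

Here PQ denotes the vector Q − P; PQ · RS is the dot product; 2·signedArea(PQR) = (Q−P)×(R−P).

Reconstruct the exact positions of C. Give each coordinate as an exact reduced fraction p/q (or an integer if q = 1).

C = (4, 24)

1. C_x = 4  [AD ∥ CB ∩ DB ∥ AC]
2. C_y = 24  [AD ∥ CB ∩ DB ∥ AC]
   → C = (4, 24)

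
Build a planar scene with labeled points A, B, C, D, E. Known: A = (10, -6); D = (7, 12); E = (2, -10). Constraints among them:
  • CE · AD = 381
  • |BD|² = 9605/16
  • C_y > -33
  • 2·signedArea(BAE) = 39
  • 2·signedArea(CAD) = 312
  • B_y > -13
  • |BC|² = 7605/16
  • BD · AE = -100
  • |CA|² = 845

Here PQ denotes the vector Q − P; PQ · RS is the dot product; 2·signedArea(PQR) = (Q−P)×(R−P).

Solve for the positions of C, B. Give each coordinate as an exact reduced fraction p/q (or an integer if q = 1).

B = (27/4, -25/2)
C = (-3, -32)

1. C_x = -3  [CE · AD = 381 ∩ 2·signedArea(CAD) = 312]
2. C_y = -32  [CE · AD = 381 ∩ 2·signedArea(CAD) = 312]
   → C = (-3, -32)
3. B_x = 27/4  [2·signedArea(BAE) = 39 ∩ BD · AE = -100]
4. B_y = -25/2  [2·signedArea(BAE) = 39 ∩ BD · AE = -100]
   → B = (27/4, -25/2)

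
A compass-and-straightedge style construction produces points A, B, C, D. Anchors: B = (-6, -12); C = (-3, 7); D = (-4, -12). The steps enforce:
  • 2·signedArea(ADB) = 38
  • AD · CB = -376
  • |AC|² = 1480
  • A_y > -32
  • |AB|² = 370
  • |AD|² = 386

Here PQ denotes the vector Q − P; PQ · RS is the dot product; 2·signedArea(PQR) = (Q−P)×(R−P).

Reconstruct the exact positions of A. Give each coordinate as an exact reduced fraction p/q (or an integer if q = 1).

1. A_x = -9  [2·signedArea(ADB) = 38 ∩ AD · CB = -376]
2. A_y = -31  [2·signedArea(ADB) = 38 ∩ AD · CB = -376]
   → A = (-9, -31)

A = (-9, -31)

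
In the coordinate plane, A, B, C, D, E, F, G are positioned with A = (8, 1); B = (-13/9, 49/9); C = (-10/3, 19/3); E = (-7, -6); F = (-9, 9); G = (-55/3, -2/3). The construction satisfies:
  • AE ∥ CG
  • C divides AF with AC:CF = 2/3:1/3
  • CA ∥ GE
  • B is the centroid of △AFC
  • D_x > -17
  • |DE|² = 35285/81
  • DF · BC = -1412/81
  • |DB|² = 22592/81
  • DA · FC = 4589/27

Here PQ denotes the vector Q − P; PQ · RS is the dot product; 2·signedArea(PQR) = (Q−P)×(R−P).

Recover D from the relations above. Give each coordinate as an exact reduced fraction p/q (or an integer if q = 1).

D = (-149/9, 113/9)

1. D_x = -149/9  [line 17/9·x + -8/9·y + 3437/81 = 0 ∩ |DB|² = 22592/81]
2. D_y = 113/9  [line 17/9·x + -8/9·y + 3437/81 = 0 ∩ |DB|² = 22592/81]
   → D = (-149/9, 113/9)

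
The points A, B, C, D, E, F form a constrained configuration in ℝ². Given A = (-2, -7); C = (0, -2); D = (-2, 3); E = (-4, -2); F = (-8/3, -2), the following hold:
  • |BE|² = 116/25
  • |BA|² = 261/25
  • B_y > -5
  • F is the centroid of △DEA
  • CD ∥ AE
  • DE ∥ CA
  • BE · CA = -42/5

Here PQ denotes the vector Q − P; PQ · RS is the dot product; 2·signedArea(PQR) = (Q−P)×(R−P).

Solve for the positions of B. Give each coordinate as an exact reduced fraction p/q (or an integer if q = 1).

B = (-16/5, -4)

1. B_x = -16/5  [line 2·x + 5·y + 132/5 = 0 ∩ |BA|² = 261/25]
2. B_y = -4  [line 2·x + 5·y + 132/5 = 0 ∩ |BA|² = 261/25]
   → B = (-16/5, -4)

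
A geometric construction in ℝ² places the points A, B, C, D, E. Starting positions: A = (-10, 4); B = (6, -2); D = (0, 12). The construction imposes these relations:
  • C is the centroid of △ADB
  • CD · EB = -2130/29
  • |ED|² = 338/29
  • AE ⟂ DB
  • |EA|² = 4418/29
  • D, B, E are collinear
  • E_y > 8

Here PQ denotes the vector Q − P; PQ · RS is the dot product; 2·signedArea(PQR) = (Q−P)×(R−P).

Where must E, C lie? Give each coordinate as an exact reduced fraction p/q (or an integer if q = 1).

C = (-4/3, 14/3)
E = (39/29, 257/29)

1. E_x = 39/29  [D, B, E are collinear ∩ AE ⟂ DB]
2. E_y = 257/29  [D, B, E are collinear ∩ AE ⟂ DB]
   → E = (39/29, 257/29)
3. C_x = -4/3  [C is the centroid of △ADB]
4. C_y = 14/3  [C is the centroid of △ADB]
   → C = (-4/3, 14/3)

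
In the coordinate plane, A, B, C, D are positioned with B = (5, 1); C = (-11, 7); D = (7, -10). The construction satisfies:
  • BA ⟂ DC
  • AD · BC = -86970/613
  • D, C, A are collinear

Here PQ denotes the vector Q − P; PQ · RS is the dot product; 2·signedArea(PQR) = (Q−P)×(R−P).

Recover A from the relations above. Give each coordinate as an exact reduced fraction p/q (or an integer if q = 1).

1. A_x = 277/613  [D, C, A are collinear ∩ BA ⟂ DC]
2. A_y = -2339/613  [D, C, A are collinear ∩ BA ⟂ DC]
   → A = (277/613, -2339/613)

A = (277/613, -2339/613)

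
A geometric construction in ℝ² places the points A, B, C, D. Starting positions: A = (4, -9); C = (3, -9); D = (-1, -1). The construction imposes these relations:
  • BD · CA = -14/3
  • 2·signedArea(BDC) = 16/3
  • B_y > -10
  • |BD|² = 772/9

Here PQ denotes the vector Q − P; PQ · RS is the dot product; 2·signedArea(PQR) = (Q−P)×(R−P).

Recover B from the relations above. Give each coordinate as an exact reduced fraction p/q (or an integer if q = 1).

1. B_x = 11/3  [BD · CA = -14/3 ∩ 2·signedArea(BDC) = 16/3]
2. B_y = -9  [BD · CA = -14/3 ∩ 2·signedArea(BDC) = 16/3]
   → B = (11/3, -9)

B = (11/3, -9)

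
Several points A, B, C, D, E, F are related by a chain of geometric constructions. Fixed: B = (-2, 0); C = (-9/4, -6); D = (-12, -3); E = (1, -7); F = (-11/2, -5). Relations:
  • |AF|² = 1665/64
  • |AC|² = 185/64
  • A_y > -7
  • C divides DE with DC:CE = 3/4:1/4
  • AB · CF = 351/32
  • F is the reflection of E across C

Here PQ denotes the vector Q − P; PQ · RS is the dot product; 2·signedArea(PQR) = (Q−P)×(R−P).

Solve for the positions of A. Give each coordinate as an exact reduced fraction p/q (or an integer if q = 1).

A = (-5/8, -13/2)

1. A_x = -5/8  [line 13/4·x + -1·y + -143/32 = 0 ∩ |AF|² = 1665/64]
2. A_y = -13/2  [line 13/4·x + -1·y + -143/32 = 0 ∩ |AF|² = 1665/64]
   → A = (-5/8, -13/2)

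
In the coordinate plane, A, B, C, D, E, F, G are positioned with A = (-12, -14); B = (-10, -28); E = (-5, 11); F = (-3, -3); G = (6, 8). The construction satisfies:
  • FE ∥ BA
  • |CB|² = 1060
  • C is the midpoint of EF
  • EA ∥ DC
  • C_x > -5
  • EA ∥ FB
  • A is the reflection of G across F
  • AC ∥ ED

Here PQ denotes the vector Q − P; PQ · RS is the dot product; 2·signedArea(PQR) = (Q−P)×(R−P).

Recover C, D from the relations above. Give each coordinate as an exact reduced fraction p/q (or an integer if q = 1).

1. C_x = -4  [C is the midpoint of EF]
2. C_y = 4  [C is the midpoint of EF]
   → C = (-4, 4)
3. D_x = 3  [EA ∥ DC ∩ AC ∥ ED]
4. D_y = 29  [EA ∥ DC ∩ AC ∥ ED]
   → D = (3, 29)

C = (-4, 4)
D = (3, 29)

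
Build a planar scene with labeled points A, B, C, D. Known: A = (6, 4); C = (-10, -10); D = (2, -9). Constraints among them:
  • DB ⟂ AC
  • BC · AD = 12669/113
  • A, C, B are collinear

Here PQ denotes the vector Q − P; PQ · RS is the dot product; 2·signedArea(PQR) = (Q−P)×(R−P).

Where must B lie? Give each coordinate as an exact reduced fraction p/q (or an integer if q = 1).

B = (-306/113, -409/113)

1. B_x = -306/113  [A, C, B are collinear ∩ DB ⟂ AC]
2. B_y = -409/113  [A, C, B are collinear ∩ DB ⟂ AC]
   → B = (-306/113, -409/113)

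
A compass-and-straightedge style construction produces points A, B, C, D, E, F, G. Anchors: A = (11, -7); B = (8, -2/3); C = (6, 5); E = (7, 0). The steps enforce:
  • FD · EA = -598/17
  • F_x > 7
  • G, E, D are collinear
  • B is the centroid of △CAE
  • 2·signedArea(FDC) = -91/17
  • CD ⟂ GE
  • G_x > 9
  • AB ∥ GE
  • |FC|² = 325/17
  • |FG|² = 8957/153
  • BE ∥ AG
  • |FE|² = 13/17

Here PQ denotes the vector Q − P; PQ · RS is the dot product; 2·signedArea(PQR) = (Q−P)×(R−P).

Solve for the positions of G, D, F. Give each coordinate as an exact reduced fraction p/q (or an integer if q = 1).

D = (83/17, 76/17)
F = (124/17, 14/17)
G = (10, -19/3)

1. G_x = 10  [AB ∥ GE ∩ BE ∥ AG]
2. G_y = -19/3  [AB ∥ GE ∩ BE ∥ AG]
   → G = (10, -19/3)
3. D_x = 83/17  [G, E, D are collinear ∩ CD ⟂ GE]
4. D_y = 76/17  [G, E, D are collinear ∩ CD ⟂ GE]
   → D = (83/17, 76/17)
5. F_x = 124/17  [2·signedArea(FDC) = -91/17 ∩ FD · EA = -598/17]
6. F_y = 14/17  [2·signedArea(FDC) = -91/17 ∩ FD · EA = -598/17]
   → F = (124/17, 14/17)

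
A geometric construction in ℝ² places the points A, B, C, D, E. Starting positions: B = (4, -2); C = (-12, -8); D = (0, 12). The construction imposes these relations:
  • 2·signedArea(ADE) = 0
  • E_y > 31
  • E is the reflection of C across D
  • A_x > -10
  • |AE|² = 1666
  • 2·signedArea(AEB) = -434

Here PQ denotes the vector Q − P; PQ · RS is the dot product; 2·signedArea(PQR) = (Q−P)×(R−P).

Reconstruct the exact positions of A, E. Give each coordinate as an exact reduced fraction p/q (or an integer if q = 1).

1. E_x = 12  [E is the reflection of C across D]
2. E_y = 32  [E is the reflection of C across D]
   → E = (12, 32)
3. A_x = -9  [2·signedArea(ADE) = 0 ∩ 2·signedArea(AEB) = -434]
4. A_y = -3  [2·signedArea(ADE) = 0 ∩ 2·signedArea(AEB) = -434]
   → A = (-9, -3)

A = (-9, -3)
E = (12, 32)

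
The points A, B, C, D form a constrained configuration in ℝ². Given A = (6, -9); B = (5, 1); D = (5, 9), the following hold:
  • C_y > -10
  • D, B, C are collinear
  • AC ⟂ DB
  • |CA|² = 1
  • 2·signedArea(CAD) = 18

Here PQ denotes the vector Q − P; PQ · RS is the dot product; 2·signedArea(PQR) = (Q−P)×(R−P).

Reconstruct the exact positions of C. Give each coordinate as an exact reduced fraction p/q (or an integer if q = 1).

1. C_x = 5  [D, B, C are collinear ∩ AC ⟂ DB]
2. C_y = -9  [D, B, C are collinear ∩ AC ⟂ DB]
   → C = (5, -9)

C = (5, -9)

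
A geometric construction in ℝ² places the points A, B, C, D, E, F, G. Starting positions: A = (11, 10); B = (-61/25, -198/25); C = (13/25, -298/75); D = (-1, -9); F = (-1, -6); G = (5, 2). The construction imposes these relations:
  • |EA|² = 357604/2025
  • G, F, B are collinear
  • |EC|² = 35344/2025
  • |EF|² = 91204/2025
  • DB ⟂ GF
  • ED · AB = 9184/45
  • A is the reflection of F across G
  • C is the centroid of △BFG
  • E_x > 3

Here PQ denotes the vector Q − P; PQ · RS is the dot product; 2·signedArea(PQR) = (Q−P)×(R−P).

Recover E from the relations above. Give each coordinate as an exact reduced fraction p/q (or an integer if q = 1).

1. E_x = 227/75  [line 336/25·x + 448/25·y + -6608/225 = 0 ∩ |EC|² = 35344/2025]
2. E_y = -142/225  [line 336/25·x + 448/25·y + -6608/225 = 0 ∩ |EC|² = 35344/2025]
   → E = (227/75, -142/225)

E = (227/75, -142/225)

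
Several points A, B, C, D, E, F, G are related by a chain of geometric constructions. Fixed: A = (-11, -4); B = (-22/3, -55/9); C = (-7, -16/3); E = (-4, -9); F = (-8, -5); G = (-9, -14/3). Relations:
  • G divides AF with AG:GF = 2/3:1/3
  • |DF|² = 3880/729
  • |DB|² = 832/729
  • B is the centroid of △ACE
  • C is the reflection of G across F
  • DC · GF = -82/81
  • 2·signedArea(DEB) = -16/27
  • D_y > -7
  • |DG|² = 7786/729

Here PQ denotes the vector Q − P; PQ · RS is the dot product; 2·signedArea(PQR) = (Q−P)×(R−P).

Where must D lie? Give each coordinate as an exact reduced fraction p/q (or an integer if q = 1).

D = (-58/9, -181/27)

1. D_x = -58/9  [2·signedArea(DEB) = -16/27 ∩ DC · GF = -82/81]
2. D_y = -181/27  [2·signedArea(DEB) = -16/27 ∩ DC · GF = -82/81]
   → D = (-58/9, -181/27)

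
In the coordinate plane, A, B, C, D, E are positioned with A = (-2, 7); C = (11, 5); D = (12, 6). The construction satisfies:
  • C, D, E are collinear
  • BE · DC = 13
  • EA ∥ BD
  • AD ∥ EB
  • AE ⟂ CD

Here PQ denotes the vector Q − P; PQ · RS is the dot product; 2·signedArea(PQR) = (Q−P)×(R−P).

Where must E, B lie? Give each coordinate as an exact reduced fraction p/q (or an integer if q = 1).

B = (39/2, -3/2)
E = (11/2, -1/2)

1. E_x = 11/2  [C, D, E are collinear ∩ AE ⟂ CD]
2. E_y = -1/2  [C, D, E are collinear ∩ AE ⟂ CD]
   → E = (11/2, -1/2)
3. B_x = 39/2  [EA ∥ BD ∩ AD ∥ EB]
4. B_y = -3/2  [EA ∥ BD ∩ AD ∥ EB]
   → B = (39/2, -3/2)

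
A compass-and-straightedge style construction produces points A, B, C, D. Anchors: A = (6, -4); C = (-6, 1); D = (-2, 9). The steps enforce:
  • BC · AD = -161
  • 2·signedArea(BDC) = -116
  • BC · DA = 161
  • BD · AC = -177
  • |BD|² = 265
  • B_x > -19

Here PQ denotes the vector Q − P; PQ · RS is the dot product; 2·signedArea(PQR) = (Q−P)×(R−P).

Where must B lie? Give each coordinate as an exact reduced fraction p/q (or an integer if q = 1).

1. B_x = -18  [BC · AD = -161 ∩ BD · AC = -177]
2. B_y = 6  [BC · AD = -161 ∩ BD · AC = -177]
   → B = (-18, 6)

B = (-18, 6)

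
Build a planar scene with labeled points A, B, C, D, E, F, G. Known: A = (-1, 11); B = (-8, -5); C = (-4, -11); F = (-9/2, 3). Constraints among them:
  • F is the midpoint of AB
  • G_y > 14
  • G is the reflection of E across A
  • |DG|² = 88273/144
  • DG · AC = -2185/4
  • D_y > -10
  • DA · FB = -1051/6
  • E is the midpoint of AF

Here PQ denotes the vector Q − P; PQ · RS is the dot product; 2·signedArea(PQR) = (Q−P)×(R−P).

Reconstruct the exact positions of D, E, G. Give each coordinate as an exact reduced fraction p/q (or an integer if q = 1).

D = (-16/3, -9)
E = (-11/4, 7)
G = (3/4, 15)

1. E_x = -11/4  [E is the midpoint of AF]
2. E_y = 7  [E is the midpoint of AF]
   → E = (-11/4, 7)
3. G_x = 3/4  [G is the reflection of E across A]
4. G_y = 15  [G is the reflection of E across A]
   → G = (3/4, 15)
5. D_x = -16/3  [DG · AC = -2185/4 ∩ DA · FB = -1051/6]
6. D_y = -9  [DG · AC = -2185/4 ∩ DA · FB = -1051/6]
   → D = (-16/3, -9)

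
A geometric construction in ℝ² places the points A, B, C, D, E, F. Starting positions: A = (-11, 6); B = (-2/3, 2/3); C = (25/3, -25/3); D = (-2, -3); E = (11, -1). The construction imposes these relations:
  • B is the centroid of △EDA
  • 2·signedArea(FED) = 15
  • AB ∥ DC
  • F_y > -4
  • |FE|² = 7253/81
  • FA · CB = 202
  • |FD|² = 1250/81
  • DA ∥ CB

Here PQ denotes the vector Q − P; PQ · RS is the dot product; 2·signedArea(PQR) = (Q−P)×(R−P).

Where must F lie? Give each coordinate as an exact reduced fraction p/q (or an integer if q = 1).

1. F_x = 17/9  [2·signedArea(FED) = 15 ∩ FA · CB = 202]
2. F_y = -32/9  [2·signedArea(FED) = 15 ∩ FA · CB = 202]
   → F = (17/9, -32/9)

F = (17/9, -32/9)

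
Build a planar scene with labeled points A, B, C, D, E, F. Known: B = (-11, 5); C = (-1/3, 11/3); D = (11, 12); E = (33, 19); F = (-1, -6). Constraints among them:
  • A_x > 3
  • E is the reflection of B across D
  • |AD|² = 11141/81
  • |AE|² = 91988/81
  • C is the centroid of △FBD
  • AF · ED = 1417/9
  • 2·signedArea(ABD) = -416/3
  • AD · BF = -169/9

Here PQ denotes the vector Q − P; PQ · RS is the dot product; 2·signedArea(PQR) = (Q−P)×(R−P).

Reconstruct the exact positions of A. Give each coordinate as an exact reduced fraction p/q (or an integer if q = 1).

1. A_x = 29/9  [AF · ED = 1417/9 ∩ AD · BF = -169/9]
2. A_y = 29/9  [AF · ED = 1417/9 ∩ AD · BF = -169/9]
   → A = (29/9, 29/9)

A = (29/9, 29/9)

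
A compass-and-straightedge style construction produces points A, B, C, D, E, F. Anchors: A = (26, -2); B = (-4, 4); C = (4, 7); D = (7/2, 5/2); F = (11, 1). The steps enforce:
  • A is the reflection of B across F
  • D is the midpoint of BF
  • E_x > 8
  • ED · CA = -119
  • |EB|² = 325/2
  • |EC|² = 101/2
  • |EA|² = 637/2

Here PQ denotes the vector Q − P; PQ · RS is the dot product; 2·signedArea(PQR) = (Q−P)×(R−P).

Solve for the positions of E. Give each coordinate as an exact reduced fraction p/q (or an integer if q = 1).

E = (17/2, 3/2)

1. E_x = 17/2  [line -22·x + 9·y + 347/2 = 0 ∩ |EB|² = 325/2]
2. E_y = 3/2  [line -22·x + 9·y + 347/2 = 0 ∩ |EB|² = 325/2]
   → E = (17/2, 3/2)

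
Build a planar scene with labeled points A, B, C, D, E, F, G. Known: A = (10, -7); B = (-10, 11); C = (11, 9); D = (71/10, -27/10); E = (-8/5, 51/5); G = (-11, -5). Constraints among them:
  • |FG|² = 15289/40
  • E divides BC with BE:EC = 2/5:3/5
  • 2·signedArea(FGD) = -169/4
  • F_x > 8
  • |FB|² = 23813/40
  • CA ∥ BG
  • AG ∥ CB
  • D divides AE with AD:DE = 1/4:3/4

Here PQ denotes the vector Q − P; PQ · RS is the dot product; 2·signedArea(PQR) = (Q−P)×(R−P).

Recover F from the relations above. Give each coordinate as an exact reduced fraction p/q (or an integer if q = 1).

F = (171/20, -97/20)

1. F_x = 171/20  [line -23/10·x + 181/10·y + 2149/20 = 0 ∩ |FG|² = 15289/40]
2. F_y = -97/20  [line -23/10·x + 181/10·y + 2149/20 = 0 ∩ |FG|² = 15289/40]
   → F = (171/20, -97/20)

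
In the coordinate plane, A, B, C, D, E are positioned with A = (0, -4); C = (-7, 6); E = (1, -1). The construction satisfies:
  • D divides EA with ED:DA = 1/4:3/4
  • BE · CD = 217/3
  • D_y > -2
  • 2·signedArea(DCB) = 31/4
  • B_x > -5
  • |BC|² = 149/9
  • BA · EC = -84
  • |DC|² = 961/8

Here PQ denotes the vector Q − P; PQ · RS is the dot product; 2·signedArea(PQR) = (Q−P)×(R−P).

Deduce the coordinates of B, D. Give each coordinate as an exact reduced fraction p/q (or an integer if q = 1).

1. D_x = 3/4  [D divides EA with ED:DA = 1/4:3/4]
2. D_y = -7/4  [D divides EA with ED:DA = 1/4:3/4]
   → D = (3/4, -7/4)
3. B_x = -14/3  [BE · CD = 217/3 ∩ 2·signedArea(DCB) = 31/4]
4. B_y = 8/3  [BE · CD = 217/3 ∩ 2·signedArea(DCB) = 31/4]
   → B = (-14/3, 8/3)

B = (-14/3, 8/3)
D = (3/4, -7/4)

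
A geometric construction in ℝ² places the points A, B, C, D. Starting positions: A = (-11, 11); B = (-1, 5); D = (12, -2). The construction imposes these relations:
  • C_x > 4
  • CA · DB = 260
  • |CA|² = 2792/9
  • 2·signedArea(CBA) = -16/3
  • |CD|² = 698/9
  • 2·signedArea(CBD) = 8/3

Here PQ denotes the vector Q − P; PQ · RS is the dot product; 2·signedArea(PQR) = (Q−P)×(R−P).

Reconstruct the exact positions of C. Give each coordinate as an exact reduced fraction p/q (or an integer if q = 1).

C = (13/3, 7/3)

1. C_x = 13/3  [2·signedArea(CBA) = -16/3 ∩ CA · DB = 260]
2. C_y = 7/3  [2·signedArea(CBA) = -16/3 ∩ CA · DB = 260]
   → C = (13/3, 7/3)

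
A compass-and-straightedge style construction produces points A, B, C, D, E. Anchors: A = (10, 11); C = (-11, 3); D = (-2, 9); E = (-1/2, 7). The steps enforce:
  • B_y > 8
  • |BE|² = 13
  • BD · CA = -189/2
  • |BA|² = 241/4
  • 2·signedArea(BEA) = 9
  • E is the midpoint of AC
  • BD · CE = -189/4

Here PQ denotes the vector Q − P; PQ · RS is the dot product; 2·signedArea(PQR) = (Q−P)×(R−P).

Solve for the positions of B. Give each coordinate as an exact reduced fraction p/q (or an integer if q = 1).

B = (5/2, 9)

1. B_x = 5/2  [2·signedArea(BEA) = 9 ∩ BD · CE = -189/4]
2. B_y = 9  [2·signedArea(BEA) = 9 ∩ BD · CE = -189/4]
   → B = (5/2, 9)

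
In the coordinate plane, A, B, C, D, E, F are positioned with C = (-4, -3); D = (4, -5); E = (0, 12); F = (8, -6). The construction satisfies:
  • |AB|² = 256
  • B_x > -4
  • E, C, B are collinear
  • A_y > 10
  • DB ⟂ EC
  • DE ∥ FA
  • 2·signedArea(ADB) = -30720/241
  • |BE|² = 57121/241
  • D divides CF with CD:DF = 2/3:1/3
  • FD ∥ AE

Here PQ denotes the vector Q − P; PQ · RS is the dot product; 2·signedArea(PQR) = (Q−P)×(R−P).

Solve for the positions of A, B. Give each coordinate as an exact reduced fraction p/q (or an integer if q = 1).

1. A_x = 4  [FD ∥ AE ∩ DE ∥ FA]
2. A_y = 11  [FD ∥ AE ∩ DE ∥ FA]
   → A = (4, 11)
3. B_x = -956/241  [E, C, B are collinear ∩ DB ⟂ EC]
4. B_y = -693/241  [E, C, B are collinear ∩ DB ⟂ EC]
   → B = (-956/241, -693/241)

A = (4, 11)
B = (-956/241, -693/241)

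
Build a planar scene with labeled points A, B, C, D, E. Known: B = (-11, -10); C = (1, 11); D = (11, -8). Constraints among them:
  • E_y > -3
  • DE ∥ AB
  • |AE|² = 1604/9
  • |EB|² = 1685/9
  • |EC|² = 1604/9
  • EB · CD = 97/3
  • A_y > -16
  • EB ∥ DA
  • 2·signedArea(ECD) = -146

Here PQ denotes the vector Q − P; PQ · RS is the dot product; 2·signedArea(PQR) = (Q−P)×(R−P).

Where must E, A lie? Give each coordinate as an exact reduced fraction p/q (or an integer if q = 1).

1. E_x = 1/3  [EB · CD = 97/3 ∩ 2·signedArea(ECD) = -146]
2. E_y = -7/3  [EB · CD = 97/3 ∩ 2·signedArea(ECD) = -146]
   → E = (1/3, -7/3)
3. A_x = -1/3  [DE ∥ AB ∩ EB ∥ DA]
4. A_y = -47/3  [DE ∥ AB ∩ EB ∥ DA]
   → A = (-1/3, -47/3)

A = (-1/3, -47/3)
E = (1/3, -7/3)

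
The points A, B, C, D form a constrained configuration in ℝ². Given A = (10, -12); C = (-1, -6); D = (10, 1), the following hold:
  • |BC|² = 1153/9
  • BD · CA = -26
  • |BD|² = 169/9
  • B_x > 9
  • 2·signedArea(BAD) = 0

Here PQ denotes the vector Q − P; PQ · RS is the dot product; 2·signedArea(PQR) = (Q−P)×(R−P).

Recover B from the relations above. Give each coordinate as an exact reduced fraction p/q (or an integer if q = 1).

B = (10, -10/3)

1. B_x = 10  [2·signedArea(BAD) = 0 ∩ BD · CA = -26]
2. B_y = -10/3  [2·signedArea(BAD) = 0 ∩ BD · CA = -26]
   → B = (10, -10/3)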